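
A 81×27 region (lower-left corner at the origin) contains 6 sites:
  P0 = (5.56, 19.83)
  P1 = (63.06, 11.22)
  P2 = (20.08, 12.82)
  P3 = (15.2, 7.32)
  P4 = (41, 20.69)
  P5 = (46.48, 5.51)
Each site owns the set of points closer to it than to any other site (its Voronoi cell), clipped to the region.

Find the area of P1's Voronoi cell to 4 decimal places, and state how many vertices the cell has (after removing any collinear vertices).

1. box [0,81]×[0,27]: [(0, 0) (81, 0) (81, 27) (0, 27)]
2. ⊥bis P1·P0 via (34.31,15.525): [(31.9853, 0) (81, 0) (81, 27) (36.0283, 27)]  |A|=1268.817
3. ⊥bis P1·P2 via (41.57,12.02): [(41.1225, 0) (81, 0) (81, 27) (42.1277, 27)]  |A|=1063.1224
4. ⊥bis P1·P3 via (39.13,9.27): [(41.1225, 0) (81, 0) (81, 27) (42.1277, 27)]  |A|=1063.1224
5. ⊥bis P1·P4 via (52.03,15.955): [(45.1808, 0) (81, 0) (81, 27) (56.7714, 27)]  |A|=810.6451
6. ⊥bis P1·P5 via (54.77,8.365): [(52.1, 16.118) (57.6508, 0) (81, 0) (81, 27) (56.7714, 27)]  |A|=710.1492
7. canonical 5-gon: [(52.1, 16.118) (57.6508, 0) (81, 0) (81, 27) (56.7714, 27)]
8. shoelace: 710.1492

Area of P1's cell: 710.1492 (5 vertices)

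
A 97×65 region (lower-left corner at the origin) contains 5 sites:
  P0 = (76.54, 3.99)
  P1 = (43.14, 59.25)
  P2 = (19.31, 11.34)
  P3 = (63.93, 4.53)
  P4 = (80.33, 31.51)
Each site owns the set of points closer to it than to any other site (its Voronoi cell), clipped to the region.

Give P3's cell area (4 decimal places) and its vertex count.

Area of P3's cell: 733.0784 (5 vertices)

1. box [0,97]×[0,65]: [(0, 0) (97, 0) (97, 65) (0, 65)]
2. ⊥bis P3·P0 via (70.235,4.26): [(0, 0) (70.0526, 0) (72.8361, 65) (0, 65)]  |A|=4643.8812
3. ⊥bis P3·P1 via (53.535,31.89): [(0, 11.5502) (0, 0) (70.0526, 0) (71.714, 38.7968)]  |A|=1773.0645
4. ⊥bis P3·P2 via (41.62,7.935): [(44.7677, 28.559) (40.4089, 0) (70.0526, 0) (71.714, 38.7968)]  |A|=937.5068
5. ⊥bis P3·P4 via (72.13,18.02): [(50.9364, 30.9027) (44.7677, 28.559) (40.4089, 0) (70.0526, 0) (70.8574, 18.7936)]  |A|=733.0784
6. canonical 5-gon: [(50.9364, 30.9027) (44.7677, 28.559) (40.4089, 0) (70.0526, 0) (70.8574, 18.7936)]
7. shoelace: 733.0784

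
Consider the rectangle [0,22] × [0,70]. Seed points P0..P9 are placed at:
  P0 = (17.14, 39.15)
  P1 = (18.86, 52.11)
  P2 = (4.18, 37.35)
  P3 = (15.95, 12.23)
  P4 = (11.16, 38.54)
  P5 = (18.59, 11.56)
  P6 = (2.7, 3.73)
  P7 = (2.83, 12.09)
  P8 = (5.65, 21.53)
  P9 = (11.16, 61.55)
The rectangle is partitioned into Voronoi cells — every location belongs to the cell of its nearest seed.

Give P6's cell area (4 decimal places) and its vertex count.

1. box [0,22]×[0,70]: [(0, 0) (22, 0) (22, 70) (0, 70)]
2. ⊥bis P6·P0 via (9.92,21.44): [(0, 25.4842) (0, 0) (22, 0) (22, 16.5152)]  |A|=461.9935
3. ⊥bis P6·P1 via (10.78,27.92): [(0, 25.4842) (0, 0) (22, 0) (22, 16.5152)]  |A|=461.9935
4. ⊥bis P6·P2 via (3.44,20.54): [(13.1793, 20.1113) (0, 20.6914) (0, 0) (22, 0) (22, 16.5152)]  |A|=430.4111
5. ⊥bis P6·P3 via (9.325,7.98): [(1.2045, 20.6384) (0, 20.6914) (0, 0) (14.4442, 0)]  |A|=161.5147
6. ⊥bis P6·P4 via (6.93,21.135): [(1.2045, 20.6384) (0, 20.6914) (0, 0) (14.4442, 0)]  |A|=161.5147
7. ⊥bis P6·P5 via (10.645,7.645): [(14.3059, 0.2156) (1.2045, 20.6384) (0, 20.6914) (0, 0) (14.4122, 0)]  |A|=161.5112
8. ⊥bis P6·P7 via (2.765,7.91): [(14.3059, 0.2156) (9.4365, 7.8063) (0, 7.953) (0, 0) (14.4122, 0)]  |A|=93.8983
9. ⊥bis P6·P8 via (4.175,12.63): [(14.3059, 0.2156) (9.4365, 7.8063) (0, 7.953) (0, 0) (14.4122, 0)]  |A|=93.8983
10. ⊥bis P6·P9 via (6.93,32.64): [(14.3059, 0.2156) (9.4365, 7.8063) (0, 7.953) (0, 0) (14.4122, 0)]  |A|=93.8983
11. canonical 5-gon: [(14.3059, 0.2156) (9.4365, 7.8063) (0, 7.953) (0, 0) (14.4122, 0)]
12. shoelace: 93.8983

Area of P6's cell: 93.8983 (5 vertices)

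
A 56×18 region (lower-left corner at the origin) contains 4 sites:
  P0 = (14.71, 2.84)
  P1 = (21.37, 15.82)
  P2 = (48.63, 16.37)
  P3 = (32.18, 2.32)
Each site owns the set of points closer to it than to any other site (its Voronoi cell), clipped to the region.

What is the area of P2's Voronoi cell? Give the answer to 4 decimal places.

1. box [0,56]×[0,18]: [(0, 0) (56, 0) (56, 18) (0, 18)]
2. ⊥bis P2·P0 via (31.67,9.605): [(35.5012, 0) (56, 0) (56, 18) (28.3214, 18)]  |A|=433.5962
3. ⊥bis P2·P1 via (35,16.095): [(35.3153, 0.4661) (35.5012, 0) (56, 0) (56, 18) (34.9616, 18)]  |A|=375.3822
4. ⊥bis P2·P3 via (40.405,9.345): [(35.0087, 15.6631) (48.3866, 0) (56, 0) (56, 18) (34.9616, 18)]  |A|=273.1289
5. canonical 5-gon: [(35.0087, 15.6631) (48.3866, 0) (56, 0) (56, 18) (34.9616, 18)]
6. shoelace: 273.1289

Area of P2's cell: 273.1289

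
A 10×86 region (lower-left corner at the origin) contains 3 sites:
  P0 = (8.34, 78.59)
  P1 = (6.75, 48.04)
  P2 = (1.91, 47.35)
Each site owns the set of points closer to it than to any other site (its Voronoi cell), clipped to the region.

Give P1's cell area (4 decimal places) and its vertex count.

Area of P1's cell: 219.3305 (3 vertices)

1. box [0,10]×[0,86]: [(0, 0) (10, 0) (10, 86) (0, 86)]
2. ⊥bis P1·P0 via (7.545,63.315): [(0, 63.7077) (0, 0) (10, 0) (10, 63.1872)]  |A|=634.4746
3. ⊥bis P1·P2 via (4.33,47.695): [(2.0625, 63.6003) (10, 7.9228) (10, 63.1872)]  |A|=219.3305
4. canonical 3-gon: [(2.0625, 63.6003) (10, 7.9228) (10, 63.1872)]
5. shoelace: 219.3305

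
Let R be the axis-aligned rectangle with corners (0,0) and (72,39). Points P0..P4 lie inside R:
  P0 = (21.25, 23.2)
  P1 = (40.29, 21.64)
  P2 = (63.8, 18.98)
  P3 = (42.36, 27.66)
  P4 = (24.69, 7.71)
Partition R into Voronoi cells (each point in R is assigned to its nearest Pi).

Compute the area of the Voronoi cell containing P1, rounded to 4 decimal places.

1. box [0,72]×[0,39]: [(0, 0) (72, 0) (72, 39) (0, 39)]
2. ⊥bis P1·P0 via (30.77,22.42): [(28.9331, 0) (72, 0) (72, 39) (32.1284, 39)]  |A|=1617.3005
3. ⊥bis P1·P2 via (52.045,20.31): [(28.9331, 0) (49.7471, 0) (54.1596, 39) (32.1284, 39)]  |A|=835.4813
4. ⊥bis P1·P3 via (41.325,24.65): [(31.2369, 28.1188) (28.9331, 0) (49.7471, 0) (52.1162, 20.9394)]  |A|=519.737
5. ⊥bis P1·P4 via (32.49,14.675): [(31.2369, 28.1188) (30.3333, 17.0902) (45.594, 0) (49.7471, 0) (52.1162, 20.9394)]  |A|=377.3672
6. canonical 5-gon: [(31.2369, 28.1188) (30.3333, 17.0902) (45.594, 0) (49.7471, 0) (52.1162, 20.9394)]
7. shoelace: 377.3672

Area of P1's cell: 377.3672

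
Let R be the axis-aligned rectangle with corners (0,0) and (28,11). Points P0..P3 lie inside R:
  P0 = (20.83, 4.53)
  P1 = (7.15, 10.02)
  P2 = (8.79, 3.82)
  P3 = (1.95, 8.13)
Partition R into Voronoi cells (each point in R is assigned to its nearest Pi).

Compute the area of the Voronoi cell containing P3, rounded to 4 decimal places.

1. box [0,28]×[0,11]: [(0, 0) (28, 0) (28, 11) (0, 11)]
2. ⊥bis P3·P0 via (11.39,6.33): [(0, 0) (10.183, 0) (12.2805, 11) (0, 11)]  |A|=123.5491
3. ⊥bis P3·P1 via (4.55,9.075): [(0, 0) (7.8484, 0) (3.8503, 11) (0, 11)]  |A|=64.3431
4. ⊥bis P3·P2 via (5.37,5.975): [(0, 0) (1.6051, 0) (5.5645, 6.2837) (3.8503, 11) (0, 11)]  |A|=44.7274
5. canonical 5-gon: [(0, 0) (1.6051, 0) (5.5645, 6.2837) (3.8503, 11) (0, 11)]
6. shoelace: 44.7274

Area of P3's cell: 44.7274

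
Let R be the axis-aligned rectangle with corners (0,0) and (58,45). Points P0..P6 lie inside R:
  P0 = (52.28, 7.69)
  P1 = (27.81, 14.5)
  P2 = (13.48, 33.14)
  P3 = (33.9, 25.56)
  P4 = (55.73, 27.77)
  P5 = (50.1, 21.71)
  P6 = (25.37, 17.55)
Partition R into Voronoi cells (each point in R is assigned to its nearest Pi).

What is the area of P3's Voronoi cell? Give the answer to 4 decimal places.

1. box [0,58]×[0,45]: [(0, 0) (58, 0) (58, 45) (0, 45)]
2. ⊥bis P3·P0 via (43.09,16.625): [(0, 0) (26.9263, 0) (58, 31.9605) (58, 45) (0, 45)]  |A|=2113.4342
3. ⊥bis P3·P1 via (30.855,20.03): [(0, 37.0198) (40.98, 14.4548) (58, 31.9605) (58, 45) (0, 45)]  |A|=1160.2908
4. ⊥bis P3·P2 via (23.69,29.35): [(22.0335, 24.8874) (40.98, 14.4548) (58, 31.9605) (58, 45) (29.4994, 45)]  |A|=775.7208
5. ⊥bis P3·P4 via (44.815,26.665): [(22.0335, 24.8874) (40.98, 14.4548) (45.5729, 19.1787) (42.9588, 45) (29.4994, 45)]  |A|=500.5082
6. ⊥bis P3·P5 via (42,23.635): [(22.0335, 24.8874) (39.9527, 15.0205) (44.1892, 32.8467) (42.9588, 45) (29.4994, 45)]  |A|=455.4979
7. ⊥bis P3·P6 via (29.635,21.555): [(23.3005, 28.3007) (31.2941, 19.7882) (39.9527, 15.0205) (44.1892, 32.8467) (42.9588, 45) (29.4994, 45)]  |A|=436.463
8. canonical 6-gon: [(23.3005, 28.3007) (31.2941, 19.7882) (39.9527, 15.0205) (44.1892, 32.8467) (42.9588, 45) (29.4994, 45)]
9. shoelace: 436.463

Area of P3's cell: 436.4630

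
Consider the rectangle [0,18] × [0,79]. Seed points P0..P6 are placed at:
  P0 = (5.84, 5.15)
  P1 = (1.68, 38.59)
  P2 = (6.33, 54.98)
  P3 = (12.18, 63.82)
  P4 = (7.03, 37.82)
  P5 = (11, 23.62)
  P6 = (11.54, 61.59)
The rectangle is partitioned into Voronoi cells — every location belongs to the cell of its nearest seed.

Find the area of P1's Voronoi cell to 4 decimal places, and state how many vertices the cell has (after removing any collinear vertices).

Area of P1's cell: 81.3104 (4 vertices)

1. box [0,18]×[0,79]: [(0, 0) (18, 0) (18, 79) (0, 79)]
2. ⊥bis P1·P0 via (3.76,21.87): [(0, 21.4022) (18, 23.6415) (18, 79) (0, 79)]  |A|=1016.6064
3. ⊥bis P1·P2 via (4.005,46.785): [(0, 47.9213) (0, 21.4022) (18, 23.6415) (18, 42.8145)]  |A|=411.2281
4. ⊥bis P1·P3 via (6.93,51.205): [(0, 47.9213) (0, 21.4022) (18, 23.6415) (18, 42.8145)]  |A|=411.2281
5. ⊥bis P1·P4 via (4.355,38.205): [(5.5277, 46.353) (0, 47.9213) (0, 21.4022) (1.972, 21.6476)]  |A|=97.2176
6. ⊥bis P1·P5 via (6.34,31.105): [(3.0372, 29.0487) (5.5277, 46.353) (0, 47.9213) (0, 27.1579)]  |A|=81.3104
7. ⊥bis P1·P6 via (6.61,50.09): [(3.0372, 29.0487) (5.5277, 46.353) (0, 47.9213) (0, 27.1579)]  |A|=81.3104
8. canonical 4-gon: [(3.0372, 29.0487) (5.5277, 46.353) (0, 47.9213) (0, 27.1579)]
9. shoelace: 81.3104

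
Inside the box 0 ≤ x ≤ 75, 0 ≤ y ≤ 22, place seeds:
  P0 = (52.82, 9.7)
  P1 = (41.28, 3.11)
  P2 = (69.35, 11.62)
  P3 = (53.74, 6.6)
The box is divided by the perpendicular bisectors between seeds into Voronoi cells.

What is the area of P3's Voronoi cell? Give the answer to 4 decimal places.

1. box [0,75]×[0,22]: [(0, 0) (75, 0) (75, 22) (0, 22)]
2. ⊥bis P3·P0 via (53.28,8.15): [(25.818, 0) (75, 0) (75, 14.5959)]  |A|=358.9283
3. ⊥bis P3·P1 via (47.51,4.855): [(47.1007, 6.3162) (48.8699, 0) (75, 0) (75, 14.5959)]  |A|=286.1289
4. ⊥bis P3·P2 via (61.545,9.11): [(61.1067, 10.4728) (47.1007, 6.3162) (48.8699, 0) (64.4747, 0)]  |A|=129.6217
5. canonical 4-gon: [(61.1067, 10.4728) (47.1007, 6.3162) (48.8699, 0) (64.4747, 0)]
6. shoelace: 129.6217

Area of P3's cell: 129.6217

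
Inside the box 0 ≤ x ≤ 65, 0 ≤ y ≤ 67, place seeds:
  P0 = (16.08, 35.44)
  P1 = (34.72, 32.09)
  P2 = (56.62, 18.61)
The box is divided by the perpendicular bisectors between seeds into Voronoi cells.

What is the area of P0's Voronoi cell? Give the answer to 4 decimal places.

1. box [0,65]×[0,67]: [(0, 0) (65, 0) (65, 67) (0, 67)]
2. ⊥bis P0·P1 via (25.4,33.765): [(0, 0) (19.3317, 0) (31.373, 67) (0, 67)]  |A|=1698.6091
3. ⊥bis P0·P2 via (36.35,27.025): [(0, 0) (19.3317, 0) (31.373, 67) (0, 67)]  |A|=1698.6091
4. canonical 4-gon: [(0, 0) (19.3317, 0) (31.373, 67) (0, 67)]
5. shoelace: 1698.6091

Area of P0's cell: 1698.6091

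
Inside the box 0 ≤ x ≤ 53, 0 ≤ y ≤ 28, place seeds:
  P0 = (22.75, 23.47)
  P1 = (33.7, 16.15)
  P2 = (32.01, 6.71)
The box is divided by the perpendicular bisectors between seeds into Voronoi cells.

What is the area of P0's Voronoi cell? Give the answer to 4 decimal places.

Area of P0's cell: 584.1160

1. box [0,53]×[0,28]: [(0, 0) (53, 0) (53, 28) (0, 28)]
2. ⊥bis P0·P1 via (28.225,19.81): [(0, 0) (14.9822, 0) (33.7, 28) (0, 28)]  |A|=681.5495
3. ⊥bis P0·P2 via (27.38,15.09): [(0, 0) (0.0681, 0) (23.7167, 13.066) (33.7, 28) (0, 28)]  |A|=584.116
4. canonical 5-gon: [(0, 0) (0.0681, 0) (23.7167, 13.066) (33.7, 28) (0, 28)]
5. shoelace: 584.116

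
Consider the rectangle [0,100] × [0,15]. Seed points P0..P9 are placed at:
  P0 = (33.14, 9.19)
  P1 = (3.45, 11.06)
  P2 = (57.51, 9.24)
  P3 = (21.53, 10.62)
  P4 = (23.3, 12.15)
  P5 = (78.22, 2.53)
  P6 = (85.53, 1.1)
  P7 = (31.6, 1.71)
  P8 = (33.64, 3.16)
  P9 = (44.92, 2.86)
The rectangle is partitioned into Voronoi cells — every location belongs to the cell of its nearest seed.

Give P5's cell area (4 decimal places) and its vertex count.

1. box [0,100]×[0,15]: [(0, 0) (100, 0) (100, 15) (0, 15)]
2. ⊥bis P5·P0 via (55.68,5.86): [(54.8143, 0) (100, 0) (100, 15) (57.0303, 15)]  |A|=661.1657
3. ⊥bis P5·P1 via (40.835,6.795): [(54.8143, 0) (100, 0) (100, 15) (57.0303, 15)]  |A|=661.1657
4. ⊥bis P5·P2 via (67.865,5.885): [(65.9583, 0) (100, 0) (100, 15) (70.8182, 15)]  |A|=474.1761
5. ⊥bis P5·P3 via (49.875,6.575): [(65.9583, 0) (100, 0) (100, 15) (70.8182, 15)]  |A|=474.1761
6. ⊥bis P5·P4 via (50.76,7.34): [(65.9583, 0) (100, 0) (100, 15) (70.8182, 15)]  |A|=474.1761
7. ⊥bis P5·P6 via (81.875,1.815): [(65.9583, 0) (81.5199, 0) (84.4543, 15) (70.8182, 15)]  |A|=218.9828
8. ⊥bis P5·P7 via (54.91,2.12): [(65.9583, 0) (81.5199, 0) (84.4543, 15) (70.8182, 15)]  |A|=218.9828
9. ⊥bis P5·P8 via (55.93,2.845): [(65.9583, 0) (81.5199, 0) (84.4543, 15) (70.8182, 15)]  |A|=218.9828
10. ⊥bis P5·P9 via (61.57,2.695): [(65.9583, 0) (81.5199, 0) (84.4543, 15) (70.8182, 15)]  |A|=218.9828
11. canonical 4-gon: [(65.9583, 0) (81.5199, 0) (84.4543, 15) (70.8182, 15)]
12. shoelace: 218.9828

Area of P5's cell: 218.9828 (4 vertices)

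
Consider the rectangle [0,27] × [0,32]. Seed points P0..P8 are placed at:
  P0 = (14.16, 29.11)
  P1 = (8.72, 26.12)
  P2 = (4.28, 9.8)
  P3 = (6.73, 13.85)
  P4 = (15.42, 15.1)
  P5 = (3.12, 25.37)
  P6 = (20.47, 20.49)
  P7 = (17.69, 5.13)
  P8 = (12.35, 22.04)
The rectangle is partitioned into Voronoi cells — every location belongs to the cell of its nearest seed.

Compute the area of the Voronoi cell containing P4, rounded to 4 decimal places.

1. box [0,27]×[0,32]: [(0, 0) (27, 0) (27, 32) (0, 32)]
2. ⊥bis P4·P0 via (14.79,22.105): [(0, 20.7749) (0, 0) (27, 0) (27, 23.2031)]  |A|=593.7025
3. ⊥bis P4·P1 via (12.07,20.61): [(14.4836, 22.0774) (0, 13.2716) (0, 0) (27, 0) (27, 23.2031)]  |A|=539.3655
4. ⊥bis P4·P2 via (9.85,12.45): [(14.4836, 22.0774) (7.3369, 17.7323) (15.7732, 0) (27, 0) (27, 23.2031)]  |A|=350.8313
5. ⊥bis P4·P3 via (11.075,14.475): [(14.4836, 22.0774) (10.3435, 19.5603) (12.0234, 7.8818) (15.7732, 0) (27, 0) (27, 23.2031)]  |A|=331.7393
6. ⊥bis P4·P5 via (9.27,20.235): [(14.4836, 22.0774) (10.3435, 19.5603) (12.0234, 7.8818) (15.7732, 0) (27, 0) (27, 23.2031)]  |A|=331.7393
7. ⊥bis P4·P6 via (17.945,17.795): [(13.8108, 21.6684) (10.3435, 19.5603) (12.0234, 7.8818) (15.7732, 0) (27, 0) (27, 9.3112)]  |A|=237.9465
8. ⊥bis P4·P7 via (16.555,10.115): [(24.2678, 11.8711) (13.8108, 21.6684) (10.3435, 19.5603) (11.8561, 9.0451)]  |A|=95.4002
9. ⊥bis P4·P8 via (13.885,18.57): [(24.2678, 11.8711) (16.081, 19.5414) (10.6893, 17.1563) (11.8561, 9.0451)]  |A|=82.4268
10. canonical 4-gon: [(24.2678, 11.8711) (16.081, 19.5414) (10.6893, 17.1563) (11.8561, 9.0451)]
11. shoelace: 82.4268

Area of P4's cell: 82.4268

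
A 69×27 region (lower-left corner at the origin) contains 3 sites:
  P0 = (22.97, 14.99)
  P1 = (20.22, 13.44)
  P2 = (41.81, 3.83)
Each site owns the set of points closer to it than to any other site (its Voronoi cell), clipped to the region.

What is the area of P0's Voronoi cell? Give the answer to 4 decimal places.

Area of P0's cell: 349.3676

1. box [0,69]×[0,27]: [(0, 0) (69, 0) (69, 27) (0, 27)]
2. ⊥bis P0·P1 via (21.595,14.215): [(29.6071, 0) (69, 0) (69, 27) (14.3889, 27)]  |A|=1269.054
3. ⊥bis P0·P2 via (32.39,9.41): [(28.2462, 2.4145) (42.8096, 27) (14.3889, 27)]  |A|=349.3676
4. canonical 3-gon: [(28.2462, 2.4145) (42.8096, 27) (14.3889, 27)]
5. shoelace: 349.3676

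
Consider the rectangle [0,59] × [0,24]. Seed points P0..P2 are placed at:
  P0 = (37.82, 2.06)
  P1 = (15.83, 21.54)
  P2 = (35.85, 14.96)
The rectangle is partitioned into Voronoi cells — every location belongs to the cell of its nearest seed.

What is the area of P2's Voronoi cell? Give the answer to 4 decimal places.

1. box [0,59]×[0,24]: [(0, 0) (59, 0) (59, 24) (0, 24)]
2. ⊥bis P2·P0 via (36.835,8.51): [(0, 2.8848) (59, 11.8949) (59, 24) (0, 24)]  |A|=979.9989
3. ⊥bis P2·P1 via (25.84,18.25): [(21.8885, 6.2275) (59, 11.8949) (59, 24) (27.7299, 24)]  |A|=502.4938
4. canonical 4-gon: [(21.8885, 6.2275) (59, 11.8949) (59, 24) (27.7299, 24)]
5. shoelace: 502.4938

Area of P2's cell: 502.4938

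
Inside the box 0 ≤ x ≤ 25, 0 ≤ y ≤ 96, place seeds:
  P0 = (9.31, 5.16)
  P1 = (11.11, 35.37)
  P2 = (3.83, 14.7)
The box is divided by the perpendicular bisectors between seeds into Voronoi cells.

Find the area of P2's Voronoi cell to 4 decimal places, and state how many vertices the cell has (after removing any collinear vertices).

Area of P2's cell: 249.6566 (3 vertices)

1. box [0,25]×[0,96]: [(0, 0) (25, 0) (25, 96) (0, 96)]
2. ⊥bis P2·P0 via (6.57,9.93): [(0, 6.156) (25, 20.5166) (25, 96) (0, 96)]  |A|=2066.5917
3. ⊥bis P2·P1 via (7.47,25.035): [(0, 27.6659) (0, 6.156) (23.2132, 19.4902)]  |A|=249.6566
4. canonical 3-gon: [(0, 27.6659) (0, 6.156) (23.2132, 19.4902)]
5. shoelace: 249.6566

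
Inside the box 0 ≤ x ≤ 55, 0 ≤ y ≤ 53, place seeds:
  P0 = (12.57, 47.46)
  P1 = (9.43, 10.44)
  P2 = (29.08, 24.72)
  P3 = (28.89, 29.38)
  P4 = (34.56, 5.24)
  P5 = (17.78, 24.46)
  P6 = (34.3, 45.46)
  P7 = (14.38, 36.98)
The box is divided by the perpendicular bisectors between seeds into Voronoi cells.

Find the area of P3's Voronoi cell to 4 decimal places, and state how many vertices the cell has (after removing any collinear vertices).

Area of P3's cell: 242.2153 (5 vertices)

1. box [0,55]×[0,53]: [(0, 0) (55, 0) (55, 53) (0, 53)]
2. ⊥bis P3·P0 via (20.73,38.42): [(0, 19.708) (0, 0) (55, 0) (55, 53) (36.8824, 53)]  |A|=2301.0557
3. ⊥bis P3·P1 via (19.16,19.91): [(10.3041, 29.009) (38.538, 0) (55, 0) (55, 53) (36.8824, 53)]  |A|=1640.5446
4. ⊥bis P3·P2 via (28.985,27.05): [(10.3041, 29.009) (12.851, 26.3922) (55, 28.1107) (55, 53) (36.8824, 53)]  |A|=830.8919
5. ⊥bis P3·P4 via (31.725,17.31): [(10.3041, 29.009) (12.851, 26.3922) (55, 28.1107) (55, 53) (36.8824, 53)]  |A|=830.8919
6. ⊥bis P3·P5 via (23.335,26.92): [(18.9527, 36.8157) (23.3787, 26.8214) (55, 28.1107) (55, 53) (36.8824, 53)]  |A|=756.0762
7. ⊥bis P3·P6 via (31.595,37.42): [(22.8731, 40.3544) (18.9527, 36.8157) (23.3787, 26.8214) (55, 28.1107) (55, 29.5456)]  |A|=264.7624
8. ⊥bis P3·P7 via (21.635,33.18): [(25.0153, 39.6337) (21.054, 32.0708) (23.3787, 26.8214) (55, 28.1107) (55, 29.5456)]  |A|=242.2153
9. canonical 5-gon: [(25.0153, 39.6337) (21.054, 32.0708) (23.3787, 26.8214) (55, 28.1107) (55, 29.5456)]
10. shoelace: 242.2153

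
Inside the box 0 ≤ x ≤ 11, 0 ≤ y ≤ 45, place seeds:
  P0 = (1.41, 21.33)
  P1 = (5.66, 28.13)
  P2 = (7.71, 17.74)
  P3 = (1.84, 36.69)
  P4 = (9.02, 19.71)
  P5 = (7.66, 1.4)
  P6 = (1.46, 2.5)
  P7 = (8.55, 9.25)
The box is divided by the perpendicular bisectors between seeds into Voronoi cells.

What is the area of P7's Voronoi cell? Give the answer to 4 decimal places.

Area of P7's cell: 70.8880

1. box [0,11]×[0,45]: [(0, 0) (11, 0) (11, 45) (0, 45)]
2. ⊥bis P7·P0 via (4.98,15.29): [(0, 12.3465) (0, 0) (11, 0) (11, 18.8482)]  |A|=171.5709
3. ⊥bis P7·P1 via (7.105,18.69): [(0, 12.3465) (0, 0) (11, 0) (11, 18.8482)]  |A|=171.5709
4. ⊥bis P7·P2 via (8.13,13.495): [(0.6992, 12.7598) (0, 12.3465) (0, 0) (11, 0) (11, 13.779)]  |A|=145.4624
5. ⊥bis P7·P3 via (5.195,22.97): [(0.6992, 12.7598) (0, 12.3465) (0, 0) (11, 0) (11, 13.779)]  |A|=145.4624
6. ⊥bis P7·P4 via (8.785,14.48): [(0.6992, 12.7598) (0, 12.3465) (0, 0) (11, 0) (11, 13.779)]  |A|=145.4624
7. ⊥bis P7·P5 via (8.105,5.325): [(0.6992, 12.7598) (0, 12.3465) (0, 6.2439) (11, 4.9968) (11, 13.779)]  |A|=83.6386
8. ⊥bis P7·P6 via (5.005,5.875): [(0.6992, 12.7598) (0, 12.3465) (0, 11.1321) (5.2169, 5.6524) (11, 4.9968) (11, 13.779)]  |A|=70.888
9. canonical 6-gon: [(0.6992, 12.7598) (0, 12.3465) (0, 11.1321) (5.2169, 5.6524) (11, 4.9968) (11, 13.779)]
10. shoelace: 70.888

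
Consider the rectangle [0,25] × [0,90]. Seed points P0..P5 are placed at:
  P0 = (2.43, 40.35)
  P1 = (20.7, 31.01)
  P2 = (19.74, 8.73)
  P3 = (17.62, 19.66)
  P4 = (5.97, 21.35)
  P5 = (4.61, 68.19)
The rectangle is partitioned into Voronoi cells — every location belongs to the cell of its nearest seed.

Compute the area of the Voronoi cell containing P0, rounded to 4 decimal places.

Area of P0's cell: 341.2925

1. box [0,25]×[0,90]: [(0, 0) (25, 0) (25, 90) (0, 90)]
2. ⊥bis P0·P1 via (11.565,35.68): [(0, 13.0577) (25, 61.9602) (25, 90) (0, 90)]  |A|=1312.2761
3. ⊥bis P0·P2 via (11.085,24.54): [(0, 18.4716) (3.8433, 20.5756) (25, 61.9602) (25, 90) (0, 90)]  |A|=1301.8722
4. ⊥bis P0·P3 via (10.025,30.005): [(0, 22.6449) (7.846, 28.4052) (25, 61.9602) (25, 90) (0, 90)]  |A|=1274.6653
5. ⊥bis P0·P4 via (4.2,30.85): [(0, 30.0675) (9.6112, 31.8582) (25, 61.9602) (25, 90) (0, 90)]  |A|=1230.5337
6. ⊥bis P0·P5 via (3.52,54.27): [(0, 54.5456) (0, 30.0675) (9.6112, 31.8582) (20.3931, 52.9488)]  |A|=341.2925
7. canonical 4-gon: [(0, 54.5456) (0, 30.0675) (9.6112, 31.8582) (20.3931, 52.9488)]
8. shoelace: 341.2925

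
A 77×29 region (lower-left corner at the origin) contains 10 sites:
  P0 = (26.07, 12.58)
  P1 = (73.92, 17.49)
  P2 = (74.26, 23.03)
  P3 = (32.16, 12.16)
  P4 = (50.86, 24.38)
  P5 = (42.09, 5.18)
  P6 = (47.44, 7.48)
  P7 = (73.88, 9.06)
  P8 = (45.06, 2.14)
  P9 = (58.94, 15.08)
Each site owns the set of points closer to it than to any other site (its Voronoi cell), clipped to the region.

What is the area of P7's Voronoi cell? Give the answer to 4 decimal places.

1. box [0,77]×[0,29]: [(0, 0) (77, 0) (77, 29) (0, 29)]
2. ⊥bis P7·P0 via (49.975,10.82): [(49.1784, 0) (77, 0) (77, 29) (51.3135, 29)]  |A|=775.8678
3. ⊥bis P7·P1 via (73.9,13.275): [(50.164, 13.3876) (49.1784, 0) (77, 0) (77, 13.2603)]  |A|=364.159
4. ⊥bis P7·P2 via (74.07,16.045): [(50.164, 13.3876) (49.1784, 0) (77, 0) (77, 13.2603)]  |A|=364.159
5. ⊥bis P7·P3 via (53.02,10.61): [(53.2253, 13.3731) (52.2316, 0) (77, 0) (77, 13.2603)]  |A|=323.2446
6. ⊥bis P7·P4 via (62.37,16.72): [(60.1208, 13.3404) (52.3559, 1.6727) (52.2316, 0) (77, 0) (77, 13.2603)]  |A|=282.8903
7. ⊥bis P7·P5 via (57.985,7.12): [(60.1208, 13.3404) (57.6745, 9.6644) (58.854, 0) (77, 0) (77, 13.2603)]  |A|=246.938
8. ⊥bis P7·P6 via (60.66,8.27): [(60.3571, 13.3393) (61.1542, 0) (77, 0) (77, 13.2603)]  |A|=216.0307
9. ⊥bis P7·P8 via (59.47,5.6): [(60.3571, 13.3393) (61.1542, 0) (77, 0) (77, 13.2603)]  |A|=216.0307
10. ⊥bis P7·P9 via (66.41,12.07): [(66.9089, 13.3082) (61.5465, 0) (77, 0) (77, 13.2603)]  |A|=169.7346
11. canonical 4-gon: [(66.9089, 13.3082) (61.5465, 0) (77, 0) (77, 13.2603)]
12. shoelace: 169.7346

Area of P7's cell: 169.7346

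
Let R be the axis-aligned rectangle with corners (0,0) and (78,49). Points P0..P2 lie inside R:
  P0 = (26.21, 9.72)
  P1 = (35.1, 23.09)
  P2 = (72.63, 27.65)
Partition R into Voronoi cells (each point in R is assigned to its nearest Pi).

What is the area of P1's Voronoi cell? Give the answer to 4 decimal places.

Area of P1's cell: 1626.8736

1. box [0,78]×[0,49]: [(0, 0) (78, 0) (78, 49) (0, 49)]
2. ⊥bis P1·P0 via (30.655,16.405): [(0, 36.7882) (55.3271, 0) (78, 0) (78, 49) (0, 49)]  |A|=2804.3089
3. ⊥bis P1·P2 via (53.865,25.37): [(0, 36.7882) (55.3271, 0) (56.9475, 0) (50.9939, 49) (0, 49)]  |A|=1626.8736
4. canonical 5-gon: [(0, 36.7882) (55.3271, 0) (56.9475, 0) (50.9939, 49) (0, 49)]
5. shoelace: 1626.8736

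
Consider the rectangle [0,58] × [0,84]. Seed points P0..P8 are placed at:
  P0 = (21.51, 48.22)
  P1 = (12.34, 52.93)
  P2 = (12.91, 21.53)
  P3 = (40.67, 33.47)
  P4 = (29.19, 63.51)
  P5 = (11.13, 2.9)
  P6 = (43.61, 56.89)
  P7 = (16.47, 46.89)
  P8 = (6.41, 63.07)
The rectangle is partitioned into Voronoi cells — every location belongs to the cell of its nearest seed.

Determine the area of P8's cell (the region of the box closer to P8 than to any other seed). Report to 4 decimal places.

Area of P8's cell: 463.6037

1. box [0,58]×[0,84]: [(0, 0) (58, 0) (58, 84) (0, 84)]
2. ⊥bis P8·P0 via (13.96,55.645): [(0, 41.45) (41.8455, 84) (0, 84)]  |A|=890.2644
3. ⊥bis P8·P1 via (9.375,58): [(0, 52.5174) (25.6177, 67.4989) (41.8455, 84) (0, 84)]  |A|=748.504
4. ⊥bis P8·P2 via (9.66,42.3): [(0, 52.5174) (25.6177, 67.4989) (41.8455, 84) (0, 84)]  |A|=748.504
5. ⊥bis P8·P3 via (23.54,48.27): [(0, 52.5174) (25.6177, 67.4989) (41.8455, 84) (0, 84)]  |A|=748.504
6. ⊥bis P8·P4 via (17.8,63.29): [(0, 52.5174) (17.8069, 62.9311) (17.4, 84) (0, 84)]  |A|=463.6037
7. ⊥bis P8·P5 via (8.77,32.985): [(0, 52.5174) (17.8069, 62.9311) (17.4, 84) (0, 84)]  |A|=463.6037
8. ⊥bis P8·P6 via (25.01,59.98): [(0, 52.5174) (17.8069, 62.9311) (17.4, 84) (0, 84)]  |A|=463.6037
9. ⊥bis P8·P7 via (11.44,54.98): [(0, 52.5174) (17.8069, 62.9311) (17.4, 84) (0, 84)]  |A|=463.6037
10. canonical 4-gon: [(0, 52.5174) (17.8069, 62.9311) (17.4, 84) (0, 84)]
11. shoelace: 463.6037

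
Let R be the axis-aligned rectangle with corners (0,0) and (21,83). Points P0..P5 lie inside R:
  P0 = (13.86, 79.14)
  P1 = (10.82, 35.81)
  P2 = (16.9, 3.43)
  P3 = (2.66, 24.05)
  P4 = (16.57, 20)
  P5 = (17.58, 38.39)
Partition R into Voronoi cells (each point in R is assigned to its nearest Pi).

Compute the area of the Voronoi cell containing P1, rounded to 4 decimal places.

Area of P1's cell: 327.8945

1. box [0,21]×[0,83]: [(0, 0) (21, 0) (21, 83) (0, 83)]
2. ⊥bis P1·P0 via (12.34,57.475): [(0, 58.3408) (0, 0) (21, 0) (21, 56.8674)]  |A|=1209.686
3. ⊥bis P1·P2 via (13.86,19.62): [(0, 58.3408) (0, 17.0175) (21, 20.9607) (21, 56.8674)]  |A|=810.915
4. ⊥bis P1·P3 via (6.74,29.93): [(0, 58.3408) (0, 34.6067) (19.9504, 20.7636) (21, 20.9607) (21, 56.8674)]  |A|=635.4589
5. ⊥bis P1·P4 via (13.695,27.905): [(0, 58.3408) (0, 34.6067) (11.0466, 26.9418) (21, 30.5618) (21, 56.8674)]  |A|=583.5572
6. ⊥bis P1·P5 via (14.2,37.1): [(6.261, 57.9015) (0, 58.3408) (0, 34.6067) (11.0466, 26.9418) (17.22, 29.187)]  |A|=327.8945
7. canonical 5-gon: [(6.261, 57.9015) (0, 58.3408) (0, 34.6067) (11.0466, 26.9418) (17.22, 29.187)]
8. shoelace: 327.8945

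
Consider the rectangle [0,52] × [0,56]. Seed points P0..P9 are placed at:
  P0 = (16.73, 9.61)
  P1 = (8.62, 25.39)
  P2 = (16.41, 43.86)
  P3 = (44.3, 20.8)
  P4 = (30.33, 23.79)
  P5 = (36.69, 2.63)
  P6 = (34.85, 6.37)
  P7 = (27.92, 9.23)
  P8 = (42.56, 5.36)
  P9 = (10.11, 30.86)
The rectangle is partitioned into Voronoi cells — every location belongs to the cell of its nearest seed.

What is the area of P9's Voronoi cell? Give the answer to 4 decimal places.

1. box [0,52]×[0,56]: [(0, 0) (52, 0) (52, 56) (0, 56)]
2. ⊥bis P9·P0 via (13.42,20.235): [(0, 16.0543) (52, 32.2538) (52, 56) (0, 56)]  |A|=1655.9899
3. ⊥bis P9·P1 via (9.365,28.125): [(0, 30.676) (25.0404, 23.8551) (52, 32.2538) (52, 56) (0, 56)]  |A|=1472.9232
4. ⊥bis P9·P2 via (13.26,37.36): [(0, 43.786) (0, 30.676) (25.0404, 23.8551) (34.8325, 26.9056)]  |A|=299.9161
5. ⊥bis P9·P3 via (27.205,25.83): [(28.4339, 30.0065) (0, 43.786) (0, 30.676) (25.0404, 23.8551) (26.7837, 24.3982)]  |A|=279.4149
6. ⊥bis P9·P4 via (20.22,27.325): [(22.2119, 33.0218) (0, 43.786) (0, 30.676) (19.5314, 25.3557)]  |A|=227.5942
7. ⊥bis P9·P5 via (23.4,16.745): [(22.2119, 33.0218) (0, 43.786) (0, 30.676) (19.5314, 25.3557)]  |A|=227.5942
8. ⊥bis P9·P6 via (22.48,18.615): [(22.2119, 33.0218) (0, 43.786) (0, 30.676) (19.5314, 25.3557)]  |A|=227.5942
9. ⊥bis P9·P7 via (19.015,20.045): [(22.2119, 33.0218) (0, 43.786) (0, 30.676) (19.5314, 25.3557)]  |A|=227.5942
10. ⊥bis P9·P8 via (26.335,18.11): [(22.2119, 33.0218) (0, 43.786) (0, 30.676) (19.5314, 25.3557)]  |A|=227.5942
11. canonical 4-gon: [(22.2119, 33.0218) (0, 43.786) (0, 30.676) (19.5314, 25.3557)]
12. shoelace: 227.5942

Area of P9's cell: 227.5942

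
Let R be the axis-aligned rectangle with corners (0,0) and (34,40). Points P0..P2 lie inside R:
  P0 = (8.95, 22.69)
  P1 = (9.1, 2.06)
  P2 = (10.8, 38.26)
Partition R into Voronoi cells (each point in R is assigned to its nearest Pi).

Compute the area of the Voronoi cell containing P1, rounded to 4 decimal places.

1. box [0,34]×[0,40]: [(0, 0) (34, 0) (34, 40) (0, 40)]
2. ⊥bis P1·P0 via (9.025,12.375): [(0, 12.3094) (0, 0) (34, 0) (34, 12.5566)]  |A|=422.7215
3. ⊥bis P1·P2 via (9.95,20.16): [(0, 12.3094) (0, 0) (34, 0) (34, 12.5566)]  |A|=422.7215
4. canonical 4-gon: [(0, 12.3094) (0, 0) (34, 0) (34, 12.5566)]
5. shoelace: 422.7215

Area of P1's cell: 422.7215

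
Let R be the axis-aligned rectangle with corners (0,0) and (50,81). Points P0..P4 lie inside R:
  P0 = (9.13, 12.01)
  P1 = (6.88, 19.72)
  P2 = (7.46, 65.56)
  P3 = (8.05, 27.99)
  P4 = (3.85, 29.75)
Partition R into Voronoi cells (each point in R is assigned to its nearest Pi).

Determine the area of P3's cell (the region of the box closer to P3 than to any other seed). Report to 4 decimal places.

Area of P3's cell: 1029.7178

1. box [0,50]×[0,81]: [(0, 0) (50, 0) (50, 81) (0, 81)]
2. ⊥bis P3·P0 via (8.59,20): [(0, 19.4194) (50, 22.7987) (50, 81) (0, 81)]  |A|=2994.5469
3. ⊥bis P3·P1 via (7.465,23.855): [(0, 24.9111) (26.2684, 21.1948) (50, 22.7987) (50, 81) (0, 81)]  |A|=2922.4183
4. ⊥bis P3·P2 via (7.755,46.775): [(0, 46.6532) (0, 24.9111) (26.2684, 21.1948) (50, 22.7987) (50, 47.4384)]  |A|=1224.7091
5. ⊥bis P3·P4 via (5.95,28.87): [(13.4908, 46.8651) (4.0509, 24.338) (26.2684, 21.1948) (50, 22.7987) (50, 47.4384)]  |A|=1029.7178
6. canonical 5-gon: [(13.4908, 46.8651) (4.0509, 24.338) (26.2684, 21.1948) (50, 22.7987) (50, 47.4384)]
7. shoelace: 1029.7178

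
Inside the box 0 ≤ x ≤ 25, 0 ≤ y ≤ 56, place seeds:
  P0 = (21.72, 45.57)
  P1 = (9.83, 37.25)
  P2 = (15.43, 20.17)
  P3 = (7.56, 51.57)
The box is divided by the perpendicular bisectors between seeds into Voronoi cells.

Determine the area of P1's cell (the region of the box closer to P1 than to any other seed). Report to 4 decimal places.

1. box [0,25]×[0,56]: [(0, 0) (25, 0) (25, 56) (0, 56)]
2. ⊥bis P1·P0 via (15.775,41.41): [(0, 0) (25, 0) (25, 28.2267) (5.5657, 56) (0, 56)]  |A|=1130.1222
3. ⊥bis P1·P2 via (12.63,28.71): [(0, 24.569) (22.4165, 31.9187) (5.5657, 56) (0, 56)]  |A|=419.3011
4. ⊥bis P1·P3 via (8.695,44.41): [(0, 43.0317) (0, 24.569) (22.4165, 31.9187) (13.1784, 45.1207)]  |A|=303.5746
5. canonical 4-gon: [(0, 43.0317) (0, 24.569) (22.4165, 31.9187) (13.1784, 45.1207)]
6. shoelace: 303.5746

Area of P1's cell: 303.5746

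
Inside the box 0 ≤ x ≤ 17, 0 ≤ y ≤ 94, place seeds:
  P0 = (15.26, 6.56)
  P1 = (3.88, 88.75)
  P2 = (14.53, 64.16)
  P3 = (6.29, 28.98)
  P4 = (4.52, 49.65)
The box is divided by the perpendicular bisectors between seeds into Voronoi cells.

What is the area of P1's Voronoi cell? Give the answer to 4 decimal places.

1. box [0,17]×[0,94]: [(0, 0) (17, 0) (17, 94) (0, 94)]
2. ⊥bis P1·P0 via (9.57,47.655): [(0, 46.3299) (17, 48.6838) (17, 94) (0, 94)]  |A|=790.3836
3. ⊥bis P1·P2 via (9.205,76.455): [(0, 72.4683) (17, 79.831) (17, 94) (0, 94)]  |A|=303.4557
4. ⊥bis P1·P3 via (5.085,58.865): [(0, 72.4683) (17, 79.831) (17, 94) (0, 94)]  |A|=303.4557
5. ⊥bis P1·P4 via (4.2,69.2): [(0, 72.4683) (17, 79.831) (17, 94) (0, 94)]  |A|=303.4557
6. canonical 4-gon: [(0, 72.4683) (17, 79.831) (17, 94) (0, 94)]
7. shoelace: 303.4557

Area of P1's cell: 303.4557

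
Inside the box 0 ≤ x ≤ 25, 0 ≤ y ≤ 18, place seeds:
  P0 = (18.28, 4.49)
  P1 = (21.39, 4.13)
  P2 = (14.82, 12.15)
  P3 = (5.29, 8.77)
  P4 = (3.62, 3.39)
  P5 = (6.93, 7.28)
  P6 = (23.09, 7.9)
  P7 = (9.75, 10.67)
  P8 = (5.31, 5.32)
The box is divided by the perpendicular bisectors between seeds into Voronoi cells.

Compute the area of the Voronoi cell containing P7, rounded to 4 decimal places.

1. box [0,25]×[0,18]: [(0, 0) (25, 0) (25, 18) (0, 18)]
2. ⊥bis P7·P0 via (14.015,7.58): [(0, 0) (8.5233, 0) (21.5643, 18) (0, 18)]  |A|=270.7883
3. ⊥bis P7·P1 via (15.57,7.4): [(0, 0) (8.5233, 0) (21.3922, 17.7624) (21.5257, 18) (0, 18)]  |A|=270.7837
4. ⊥bis P7·P2 via (12.285,11.41): [(0, 0) (8.5233, 0) (13.5788, 6.9779) (10.3613, 18) (0, 18)]  |A|=209.0479
5. ⊥bis P7·P3 via (7.52,9.72): [(10.499, 2.7271) (13.5788, 6.9779) (10.3613, 18) (3.9926, 18)]  |A|=72.445
6. ⊥bis P7·P4 via (6.685,7.03): [(9.774, 4.4289) (10.9901, 3.4049) (13.5788, 6.9779) (10.3613, 18) (3.9926, 18)]  |A|=71.7814
7. ⊥bis P7·P5 via (8.34,8.975): [(7.5615, 9.6226) (12.5116, 5.5049) (13.5788, 6.9779) (10.3613, 18) (3.9926, 18)]  |A|=61.4264
8. ⊥bis P7·P6 via (16.42,9.285): [(7.5615, 9.6226) (12.5116, 5.5049) (13.5788, 6.9779) (10.3613, 18) (3.9926, 18)]  |A|=61.4264
9. ⊥bis P7·P8 via (7.53,7.995): [(7.5615, 9.6226) (12.5116, 5.5049) (13.5788, 6.9779) (10.3613, 18) (3.9926, 18)]  |A|=61.4264
10. canonical 5-gon: [(7.5615, 9.6226) (12.5116, 5.5049) (13.5788, 6.9779) (10.3613, 18) (3.9926, 18)]
11. shoelace: 61.4264

Area of P7's cell: 61.4264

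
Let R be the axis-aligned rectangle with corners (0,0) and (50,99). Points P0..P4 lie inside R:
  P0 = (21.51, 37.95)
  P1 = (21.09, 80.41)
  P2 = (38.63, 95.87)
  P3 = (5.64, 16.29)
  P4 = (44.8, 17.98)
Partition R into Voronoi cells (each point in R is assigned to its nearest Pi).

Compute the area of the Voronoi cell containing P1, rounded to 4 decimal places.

1. box [0,50]×[0,99]: [(0, 0) (50, 0) (50, 99) (0, 99)]
2. ⊥bis P1·P0 via (21.3,59.18): [(0, 58.9693) (50, 59.4639) (50, 99) (0, 99)]  |A|=1989.17
3. ⊥bis P1·P2 via (29.86,88.14): [(0, 58.9693) (50, 59.4639) (50, 65.2903) (20.2878, 99) (0, 99)]  |A|=1488.3769
4. ⊥bis P1·P3 via (13.365,48.35): [(0, 58.9693) (50, 59.4639) (50, 65.2903) (20.2878, 99) (0, 99)]  |A|=1488.3769
5. ⊥bis P1·P4 via (32.945,49.195): [(0, 58.9693) (50, 59.4639) (50, 65.2903) (20.2878, 99) (0, 99)]  |A|=1488.3769
6. canonical 5-gon: [(0, 58.9693) (50, 59.4639) (50, 65.2903) (20.2878, 99) (0, 99)]
7. shoelace: 1488.3769

Area of P1's cell: 1488.3769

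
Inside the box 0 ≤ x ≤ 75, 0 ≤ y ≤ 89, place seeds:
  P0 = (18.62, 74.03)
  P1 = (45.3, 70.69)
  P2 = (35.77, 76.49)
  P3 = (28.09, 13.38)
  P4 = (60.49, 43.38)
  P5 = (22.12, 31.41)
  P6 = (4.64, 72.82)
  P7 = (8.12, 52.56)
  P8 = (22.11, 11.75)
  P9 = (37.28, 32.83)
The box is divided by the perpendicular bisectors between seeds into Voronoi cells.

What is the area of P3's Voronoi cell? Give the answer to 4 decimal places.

1. box [0,75]×[0,89]: [(0, 0) (75, 0) (75, 89) (0, 89)]
2. ⊥bis P3·P0 via (23.355,43.705): [(0, 40.0583) (0, 0) (75, 0) (75, 51.7689)]  |A|=3443.5219
3. ⊥bis P3·P1 via (36.695,42.035): [(28.4728, 44.5041) (0, 40.0583) (0, 0) (75, 0) (75, 30.5321)]  |A|=2949.4773
4. ⊥bis P3·P2 via (31.93,44.935): [(28.4728, 44.5041) (0, 40.0583) (0, 0) (75, 0) (75, 30.5321)]  |A|=2949.4773
5. ⊥bis P3·P4 via (44.29,28.38): [(29.7021, 44.1349) (28.4728, 44.5041) (0, 40.0583) (0, 0) (70.5678, 0)]  |A|=2160.1482
6. ⊥bis P3·P5 via (25.105,22.395): [(44.0296, 28.6612) (0, 14.0824) (0, 0) (70.5678, 0)]  |A|=1321.2998
7. ⊥bis P3·P6 via (16.365,43.1): [(44.0296, 28.6612) (0, 14.0824) (0, 0) (70.5678, 0)]  |A|=1321.2998
8. ⊥bis P3·P7 via (18.105,32.97): [(44.0296, 28.6612) (0, 14.0824) (0, 0) (70.5678, 0)]  |A|=1321.2998
9. ⊥bis P3·P8 via (25.1,12.565): [(44.0296, 28.6612) (22.6428, 21.5797) (28.5249, 0) (70.5678, 0)]  |A|=854.0877
10. ⊥bis P3·P9 via (32.685,23.105): [(61.9989, 9.2544) (30.4453, 24.1632) (22.6428, 21.5797) (28.5249, 0) (70.5678, 0)]  |A|=681.8605
11. canonical 5-gon: [(61.9989, 9.2544) (30.4453, 24.1632) (22.6428, 21.5797) (28.5249, 0) (70.5678, 0)]
12. shoelace: 681.8605

Area of P3's cell: 681.8605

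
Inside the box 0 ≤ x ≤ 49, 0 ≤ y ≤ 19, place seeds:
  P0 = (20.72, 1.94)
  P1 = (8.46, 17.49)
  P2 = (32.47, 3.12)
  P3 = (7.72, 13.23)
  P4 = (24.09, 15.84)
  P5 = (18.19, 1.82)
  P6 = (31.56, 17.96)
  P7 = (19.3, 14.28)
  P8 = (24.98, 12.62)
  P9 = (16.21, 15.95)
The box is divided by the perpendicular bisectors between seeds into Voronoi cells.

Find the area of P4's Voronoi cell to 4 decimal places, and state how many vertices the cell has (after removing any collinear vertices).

Area of P4's cell: 30.7792 (4 vertices)

1. box [0,49]×[0,19]: [(0, 0) (49, 0) (49, 19) (0, 19)]
2. ⊥bis P4·P0 via (22.405,8.89): [(0, 14.322) (49, 2.4421) (49, 19) (0, 19)]  |A|=520.2783
3. ⊥bis P4·P1 via (16.275,16.665): [(15.6277, 10.5331) (49, 2.4421) (49, 19) (16.5215, 19)]  |A|=413.7825
4. ⊥bis P4·P2 via (28.28,9.48): [(15.6277, 10.5331) (26.0449, 8.0075) (42.7304, 19) (16.5215, 19)]  |A|=189.2799
5. ⊥bis P4·P3 via (15.905,14.535): [(15.9923, 13.9873) (16.5799, 10.3023) (26.0449, 8.0075) (42.7304, 19) (16.5215, 19)]  |A|=187.5933
6. ⊥bis P4·P5 via (21.14,8.83): [(15.9923, 13.9873) (16.5035, 10.7812) (19.0843, 9.6951) (26.0449, 8.0075) (42.7304, 19) (16.5215, 19)]  |A|=187.0168
7. ⊥bis P4·P6 via (27.825,16.9): [(15.9923, 13.9873) (16.5035, 10.7812) (19.0843, 9.6951) (26.0449, 8.0075) (29.6708, 10.3963) (27.229, 19) (16.5215, 19)]  |A|=120.3318
8. ⊥bis P4·P7 via (21.695,15.06): [(23.8158, 8.5479) (26.0449, 8.0075) (29.6708, 10.3963) (27.229, 19) (20.4118, 19)]  |A|=66.7127
9. ⊥bis P4·P8 via (24.535,14.23): [(22.1775, 13.5784) (28.2883, 15.2674) (27.229, 19) (20.4118, 19)]  |A|=30.7792
10. ⊥bis P4·P9 via (20.15,15.895): [(22.1775, 13.5784) (28.2883, 15.2674) (27.229, 19) (20.4118, 19)]  |A|=30.7792
11. canonical 4-gon: [(22.1775, 13.5784) (28.2883, 15.2674) (27.229, 19) (20.4118, 19)]
12. shoelace: 30.7792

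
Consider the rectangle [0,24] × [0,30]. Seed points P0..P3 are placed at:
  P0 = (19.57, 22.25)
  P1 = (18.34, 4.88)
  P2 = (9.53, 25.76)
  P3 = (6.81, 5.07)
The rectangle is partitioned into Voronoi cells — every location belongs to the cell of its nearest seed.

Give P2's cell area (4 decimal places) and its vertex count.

1. box [0,24]×[0,30]: [(0, 0) (24, 0) (24, 30) (0, 30)]
2. ⊥bis P2·P0 via (14.55,24.005): [(0, 0) (6.1578, 0) (16.6459, 30) (0, 30)]  |A|=342.0551
3. ⊥bis P2·P1 via (13.935,15.32): [(0, 9.4403) (11.0947, 14.1216) (16.6459, 30) (0, 30)]  |A|=246.207
4. ⊥bis P2·P3 via (8.17,15.415): [(0, 16.4891) (11.3985, 14.9906) (16.6459, 30) (0, 30)]  |A|=201.925
5. canonical 4-gon: [(0, 16.4891) (11.3985, 14.9906) (16.6459, 30) (0, 30)]
6. shoelace: 201.925

Area of P2's cell: 201.9250 (4 vertices)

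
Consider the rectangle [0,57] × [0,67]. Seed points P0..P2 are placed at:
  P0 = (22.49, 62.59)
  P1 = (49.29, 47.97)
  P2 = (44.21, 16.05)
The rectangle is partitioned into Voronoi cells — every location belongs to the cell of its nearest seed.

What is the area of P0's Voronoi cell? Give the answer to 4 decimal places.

Area of P0's cell: 1209.0536

1. box [0,57]×[0,67]: [(0, 0) (57, 0) (57, 67) (0, 67)]
2. ⊥bis P0·P1 via (35.89,55.28): [(0, 0) (5.7335, 0) (42.2835, 67) (0, 67)]  |A|=1608.571
3. ⊥bis P0·P2 via (33.35,39.32): [(0, 23.7557) (25.0773, 35.4592) (42.2835, 67) (0, 67)]  |A|=1209.0536
4. canonical 4-gon: [(0, 23.7557) (25.0773, 35.4592) (42.2835, 67) (0, 67)]
5. shoelace: 1209.0536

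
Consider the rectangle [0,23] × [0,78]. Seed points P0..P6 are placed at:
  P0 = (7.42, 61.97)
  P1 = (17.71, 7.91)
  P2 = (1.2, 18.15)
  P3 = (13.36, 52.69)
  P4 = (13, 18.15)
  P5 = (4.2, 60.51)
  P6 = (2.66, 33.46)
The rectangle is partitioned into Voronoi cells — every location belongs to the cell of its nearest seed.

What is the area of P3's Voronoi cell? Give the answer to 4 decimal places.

Area of P3's cell: 371.0633

1. box [0,23]×[0,78]: [(0, 0) (23, 0) (23, 78) (0, 78)]
2. ⊥bis P3·P0 via (10.39,57.33): [(0, 50.6795) (0, 0) (23, 0) (23, 65.4015)]  |A|=1334.9314
3. ⊥bis P3·P1 via (15.535,30.3): [(0, 50.6795) (0, 28.7909) (23, 31.0252) (23, 65.4015)]  |A|=647.0466
4. ⊥bis P3·P2 via (7.28,35.42): [(0, 50.6795) (0, 37.983) (20.4633, 30.7787) (23, 31.0252) (23, 65.4015)]  |A|=552.9967
5. ⊥bis P3·P4 via (13.18,35.42): [(0, 50.6795) (0, 37.983) (7.1, 35.4834) (23, 35.3176) (23, 65.4015)]  |A|=511.2578
6. ⊥bis P3·P5 via (8.78,56.6): [(8.2143, 55.9374) (0, 46.3155) (0, 37.983) (7.1, 35.4834) (23, 35.3176) (23, 65.4015)]  |A|=493.3342
7. ⊥bis P3·P6 via (8.01,43.075): [(8.2143, 55.9374) (0.7041, 47.1402) (21.9315, 35.3288) (23, 35.3176) (23, 65.4015)]  |A|=371.0633
8. canonical 5-gon: [(8.2143, 55.9374) (0.7041, 47.1402) (21.9315, 35.3288) (23, 35.3176) (23, 65.4015)]
9. shoelace: 371.0633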